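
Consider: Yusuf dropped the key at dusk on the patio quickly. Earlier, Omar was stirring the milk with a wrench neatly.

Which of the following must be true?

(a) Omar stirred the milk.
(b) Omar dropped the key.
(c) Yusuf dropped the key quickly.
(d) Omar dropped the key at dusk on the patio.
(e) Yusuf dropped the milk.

(a) Entailed — 'stir' is an activity; 'was stirring' entails that some stirring happened, so 'stirred' holds.
(b) Not entailed — the passage has Yusuf dropping the key, not Omar.
(c) Entailed — the original entails any weakening of itself; this just drops 'at dusk', 'on the patio'.
(d) Not entailed — the passage has Yusuf dropping the key, not Omar.
(e) Not entailed — Yusuf dropped the key, not the milk; the milk belongs to the stirring event.

(a), (c)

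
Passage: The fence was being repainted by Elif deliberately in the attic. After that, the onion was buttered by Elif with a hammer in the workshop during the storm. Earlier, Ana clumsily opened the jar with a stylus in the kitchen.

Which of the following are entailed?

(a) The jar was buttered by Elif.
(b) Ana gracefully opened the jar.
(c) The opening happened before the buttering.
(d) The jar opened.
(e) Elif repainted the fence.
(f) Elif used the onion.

(a) Not entailed — Elif buttered the onion, not the jar; the jar belongs to the opening event.
(b) Not entailed — 'gracefully' adds a manner not in (and inconsistent with) the original.
(c) Entailed — the narrative places the opening before the buttering.
(d) Entailed — 'Ana opened the jar' is causative; it entails the inchoative 'the jar opened'.
(e) Not entailed — 'was repainting' is progressive on an accomplishment; it does not entail the completed 'repainted'.
(f) Not entailed — the onion is the patient, not an instrument — Elif used a hammer.

(c), (d)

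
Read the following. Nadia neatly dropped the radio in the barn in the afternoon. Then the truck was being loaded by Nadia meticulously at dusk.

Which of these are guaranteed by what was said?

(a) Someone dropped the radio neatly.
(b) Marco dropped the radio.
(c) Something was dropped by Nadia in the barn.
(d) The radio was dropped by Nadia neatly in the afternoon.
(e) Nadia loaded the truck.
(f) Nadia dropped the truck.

(a) Entailed — the original entails any weakening of itself; this just drops 'in the barn', 'in the afternoon' and generalizes the agent.
(b) Not entailed — the passage has Nadia dropping the radio, not Marco.
(c) Entailed — this follows by dropping conjuncts from the dropping event's description.
(d) Entailed — every conjunct here is already in the original dropping event.
(e) Not entailed — 'was loading' is progressive on an accomplishment; it does not entail the completed 'loaded'.
(f) Not entailed — Nadia dropped the radio, not the truck; the truck belongs to the loading event.

(a), (c), (d)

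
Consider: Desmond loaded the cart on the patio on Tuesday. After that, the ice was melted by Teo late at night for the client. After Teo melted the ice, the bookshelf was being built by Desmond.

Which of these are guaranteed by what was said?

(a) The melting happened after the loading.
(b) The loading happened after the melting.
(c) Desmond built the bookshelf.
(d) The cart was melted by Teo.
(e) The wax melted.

(a)

(a) Entailed — the narrative places the loading before the melting.
(b) Not entailed — the narrative places the loading before the melting, not after.
(c) Not entailed — 'was building' is progressive on an accomplishment; it does not entail the completed 'built'.
(d) Not entailed — Teo melted the ice, not the cart; the cart belongs to the loading event.
(e) Not entailed — the ice is what melted, not the wax.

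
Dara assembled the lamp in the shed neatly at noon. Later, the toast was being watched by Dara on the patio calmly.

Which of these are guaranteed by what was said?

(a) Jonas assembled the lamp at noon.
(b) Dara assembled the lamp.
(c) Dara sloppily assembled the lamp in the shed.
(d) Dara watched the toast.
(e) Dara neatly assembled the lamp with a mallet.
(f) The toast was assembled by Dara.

(a) Not entailed — the passage has Dara assembling the lamp, not Jonas.
(b) Entailed — the original entails any weakening of itself; this just drops 'neatly', 'at noon', 'in the shed'.
(c) Not entailed — 'sloppily' adds a manner not in (and inconsistent with) the original.
(d) Entailed — 'watch' is an activity; 'was watching' entails that some watching happened, so 'watched' holds.
(e) Not entailed — 'with a mallet' adds information not in the original event.
(f) Not entailed — Dara assembled the lamp, not the toast; the toast belongs to the watching event.

(b), (d)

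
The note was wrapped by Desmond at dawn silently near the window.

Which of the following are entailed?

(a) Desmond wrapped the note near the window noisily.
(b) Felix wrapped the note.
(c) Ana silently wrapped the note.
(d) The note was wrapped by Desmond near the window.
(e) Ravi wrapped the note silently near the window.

(d)

(a) Not entailed — 'noisily' adds a manner not in (and inconsistent with) the original.
(b) Not entailed — the passage has Desmond wrapping the note, not Felix.
(c) Not entailed — the passage has Desmond wrapping the note, not Ana.
(d) Entailed — dropping 'silently', 'at dawn' leaves a sub-description the original still satisfies.
(e) Not entailed — the passage has Desmond wrapping the note, not Ravi.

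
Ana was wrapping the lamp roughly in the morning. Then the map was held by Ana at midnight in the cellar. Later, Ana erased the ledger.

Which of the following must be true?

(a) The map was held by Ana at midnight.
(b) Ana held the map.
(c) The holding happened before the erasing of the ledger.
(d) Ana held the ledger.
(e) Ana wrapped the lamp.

(a) Entailed — dropping 'in the cellar' leaves a sub-description the original still satisfies.
(b) Entailed — this follows by dropping conjuncts from the holding event's description.
(c) Entailed — the narrative places the holding before the erasing.
(d) Not entailed — Ana held the map, not the ledger; the ledger belongs to the erasing event.
(e) Not entailed — 'was wrapping' is progressive on an accomplishment; it does not entail the completed 'wrapped'.

(a), (b), (c)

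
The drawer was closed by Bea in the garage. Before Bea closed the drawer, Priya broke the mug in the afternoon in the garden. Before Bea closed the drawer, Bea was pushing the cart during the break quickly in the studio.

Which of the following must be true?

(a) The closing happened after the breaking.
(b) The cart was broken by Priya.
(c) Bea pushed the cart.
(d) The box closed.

(a) Entailed — the narrative places the breaking before the closing.
(b) Not entailed — Priya broke the mug, not the cart; the cart belongs to the pushing event.
(c) Entailed — 'push' is an activity; 'was pushing' entails that some pushing happened, so 'pushed' holds.
(d) Not entailed — the drawer is what closed, not the box.

(a), (c)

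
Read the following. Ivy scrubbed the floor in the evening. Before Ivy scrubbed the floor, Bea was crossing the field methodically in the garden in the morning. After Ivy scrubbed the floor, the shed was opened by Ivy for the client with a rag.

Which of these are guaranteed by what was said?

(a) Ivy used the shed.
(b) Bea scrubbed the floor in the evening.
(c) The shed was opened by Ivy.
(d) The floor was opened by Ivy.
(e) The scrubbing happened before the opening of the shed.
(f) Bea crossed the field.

(a) Not entailed — the shed is the patient, not an instrument — Ivy used a rag.
(b) Not entailed — the passage has Ivy scrubbing the floor, not Bea.
(c) Entailed — every conjunct here is already in the original opening event.
(d) Not entailed — Ivy opened the shed, not the floor; the floor belongs to the scrubbing event.
(e) Entailed — the narrative places the scrubbing before the opening.
(f) Not entailed — 'was crossing' is progressive on an accomplishment; it does not entail the completed 'crossed'.

(c), (e)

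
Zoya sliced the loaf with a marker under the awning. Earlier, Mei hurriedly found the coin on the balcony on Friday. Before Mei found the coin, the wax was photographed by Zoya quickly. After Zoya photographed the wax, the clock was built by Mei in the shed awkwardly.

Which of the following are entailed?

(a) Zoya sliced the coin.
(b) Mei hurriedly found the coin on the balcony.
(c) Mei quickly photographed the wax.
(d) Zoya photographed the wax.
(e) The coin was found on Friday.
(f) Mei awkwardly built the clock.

(b), (d), (e), (f)

(a) Not entailed — Zoya sliced the loaf, not the coin; the coin belongs to the finding event.
(b) Entailed — every conjunct here is already in the original finding event.
(c) Not entailed — the passage has Zoya photographing the wax, not Mei.
(d) Entailed — dropping 'quickly' leaves a sub-description the original still satisfies.
(e) Entailed — the original entails any weakening of itself; this just drops 'on the balcony', 'hurriedly' and generalizes the agent.
(f) Entailed — every conjunct here is already in the original building event.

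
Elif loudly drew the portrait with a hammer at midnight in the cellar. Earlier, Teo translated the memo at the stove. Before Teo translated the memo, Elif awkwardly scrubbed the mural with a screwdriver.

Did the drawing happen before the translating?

The narrative orders the translating before the drawing.

no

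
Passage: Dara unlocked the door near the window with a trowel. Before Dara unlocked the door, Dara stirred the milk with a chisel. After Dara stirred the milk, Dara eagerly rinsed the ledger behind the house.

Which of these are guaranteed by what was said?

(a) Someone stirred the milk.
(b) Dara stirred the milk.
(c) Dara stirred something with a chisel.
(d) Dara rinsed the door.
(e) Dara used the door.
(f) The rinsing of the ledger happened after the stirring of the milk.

(a), (b), (c), (f)

(a) Entailed — this follows by dropping conjuncts from the stirring event's description.
(b) Entailed — this follows by dropping conjuncts from the stirring event's description.
(c) Entailed — generalizing the patient leaves a sub-description the original still satisfies.
(d) Not entailed — Dara rinsed the ledger, not the door; the door belongs to the unlocking event.
(e) Not entailed — the door is the patient, not an instrument — Dara used a trowel.
(f) Entailed — the narrative places the stirring before the rinsing.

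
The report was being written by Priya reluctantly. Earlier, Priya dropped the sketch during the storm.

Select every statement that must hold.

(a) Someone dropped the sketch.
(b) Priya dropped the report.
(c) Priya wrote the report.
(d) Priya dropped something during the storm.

(a), (d)

(a) Entailed — the original entails any weakening of itself; this just drops 'during the storm' and generalizes the agent.
(b) Not entailed — Priya dropped the sketch, not the report; the report belongs to the writing event.
(c) Not entailed — 'was writing' is progressive on an accomplishment; it does not entail the completed 'wrote'.
(d) Entailed — the original entails any weakening of itself; this just generalizes the patient.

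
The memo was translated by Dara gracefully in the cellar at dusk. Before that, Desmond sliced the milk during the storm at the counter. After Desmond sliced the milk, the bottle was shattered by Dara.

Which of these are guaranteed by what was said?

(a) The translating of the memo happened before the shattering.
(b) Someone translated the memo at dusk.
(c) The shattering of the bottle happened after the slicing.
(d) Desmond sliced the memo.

(b), (c)

(a) Not entailed — the narrative doesn't order the translating relative to the shattering.
(b) Entailed — this follows by dropping conjuncts from the translating event's description.
(c) Entailed — the narrative places the slicing before the shattering.
(d) Not entailed — Desmond sliced the milk, not the memo; the memo belongs to the translating event.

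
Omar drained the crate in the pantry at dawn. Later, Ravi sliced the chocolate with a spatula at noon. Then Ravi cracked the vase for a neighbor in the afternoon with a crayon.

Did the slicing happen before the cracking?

The narrative orders the slicing before the cracking.

yes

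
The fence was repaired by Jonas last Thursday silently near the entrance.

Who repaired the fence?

'Jonas' marks the agent of the repairing event.

Jonas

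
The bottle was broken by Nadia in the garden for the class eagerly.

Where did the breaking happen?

'in the garden' marks the location of the breaking event.

in the garden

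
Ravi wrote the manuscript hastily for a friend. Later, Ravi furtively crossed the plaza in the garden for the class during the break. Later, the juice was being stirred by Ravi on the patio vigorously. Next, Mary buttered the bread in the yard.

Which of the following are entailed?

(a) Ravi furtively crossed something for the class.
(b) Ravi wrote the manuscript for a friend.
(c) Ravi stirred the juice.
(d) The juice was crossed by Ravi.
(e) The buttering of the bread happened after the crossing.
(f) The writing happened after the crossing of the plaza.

(a) Entailed — dropping 'in the garden', 'during the break' and generalizing the patient leaves a sub-description the original still satisfies.
(b) Entailed — dropping 'hastily' leaves a sub-description the original still satisfies.
(c) Entailed — 'stir' is an activity; 'was stirring' entails that some stirring happened, so 'stirred' holds.
(d) Not entailed — Ravi crossed the plaza, not the juice; the juice belongs to the stirring event.
(e) Entailed — the narrative places the crossing before the buttering.
(f) Not entailed — the narrative places the writing before the crossing, not after.

(a), (b), (c), (e)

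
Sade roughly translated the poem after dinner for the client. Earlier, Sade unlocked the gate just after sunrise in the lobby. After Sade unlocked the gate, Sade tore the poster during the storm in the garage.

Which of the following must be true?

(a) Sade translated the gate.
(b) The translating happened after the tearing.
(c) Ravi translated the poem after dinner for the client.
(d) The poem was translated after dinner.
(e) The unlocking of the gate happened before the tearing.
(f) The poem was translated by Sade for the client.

(a) Not entailed — Sade translated the poem, not the gate; the gate belongs to the unlocking event.
(b) Not entailed — the narrative doesn't order the tearing relative to the translating.
(c) Not entailed — the passage has Sade translating the poem, not Ravi.
(d) Entailed — this follows by dropping conjuncts from the translating event's description.
(e) Entailed — the narrative places the unlocking before the tearing.
(f) Entailed — every conjunct here is already in the original translating event.

(d), (e), (f)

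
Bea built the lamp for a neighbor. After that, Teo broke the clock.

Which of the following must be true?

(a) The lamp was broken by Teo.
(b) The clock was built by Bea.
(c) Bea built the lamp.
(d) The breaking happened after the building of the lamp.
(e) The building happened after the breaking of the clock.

(a) Not entailed — Teo broke the clock, not the lamp; the lamp belongs to the building event.
(b) Not entailed — Bea built the lamp, not the clock; the clock belongs to the breaking event.
(c) Entailed — dropping 'for a neighbor' leaves a sub-description the original still satisfies.
(d) Entailed — the narrative places the building before the breaking.
(e) Not entailed — the narrative places the building before the breaking, not after.

(c), (d)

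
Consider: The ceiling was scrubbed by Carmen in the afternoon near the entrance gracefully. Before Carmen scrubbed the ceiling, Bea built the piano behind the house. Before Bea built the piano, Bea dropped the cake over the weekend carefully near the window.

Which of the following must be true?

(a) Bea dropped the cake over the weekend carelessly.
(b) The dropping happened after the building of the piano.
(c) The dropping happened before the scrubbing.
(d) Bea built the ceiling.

(a) Not entailed — 'carelessly' adds a manner not in (and inconsistent with) the original.
(b) Not entailed — the narrative places the dropping before the building, not after.
(c) Entailed — the narrative places the dropping before the scrubbing.
(d) Not entailed — Bea built the piano, not the ceiling; the ceiling belongs to the scrubbing event.

(c)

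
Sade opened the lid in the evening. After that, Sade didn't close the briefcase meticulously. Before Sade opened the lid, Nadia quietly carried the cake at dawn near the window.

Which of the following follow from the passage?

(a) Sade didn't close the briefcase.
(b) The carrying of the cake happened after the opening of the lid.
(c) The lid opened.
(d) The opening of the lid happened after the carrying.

(a) Not entailed — dropping 'meticulously' under negation is not valid — the original leaves open that Sade closed the briefcase some other way.
(b) Not entailed — the narrative places the carrying before the opening, not after.
(c) Entailed — 'Sade opened the lid' is causative; it entails the inchoative 'the lid opened'.
(d) Entailed — the narrative places the carrying before the opening.

(c), (d)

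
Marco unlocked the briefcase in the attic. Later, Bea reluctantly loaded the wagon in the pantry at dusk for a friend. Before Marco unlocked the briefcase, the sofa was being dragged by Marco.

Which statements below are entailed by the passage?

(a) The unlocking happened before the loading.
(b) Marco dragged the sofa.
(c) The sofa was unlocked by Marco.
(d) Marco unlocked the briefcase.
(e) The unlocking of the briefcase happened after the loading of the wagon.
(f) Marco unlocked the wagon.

(a) Entailed — the narrative places the unlocking before the loading.
(b) Entailed — 'drag' is an activity; 'was dragging' entails that some dragging happened, so 'dragged' holds.
(c) Not entailed — Marco unlocked the briefcase, not the sofa; the sofa belongs to the dragging event.
(d) Entailed — this follows by dropping conjuncts from the unlocking event's description.
(e) Not entailed — the narrative places the unlocking before the loading, not after.
(f) Not entailed — Marco unlocked the briefcase, not the wagon; the wagon belongs to the loading event.

(a), (b), (d)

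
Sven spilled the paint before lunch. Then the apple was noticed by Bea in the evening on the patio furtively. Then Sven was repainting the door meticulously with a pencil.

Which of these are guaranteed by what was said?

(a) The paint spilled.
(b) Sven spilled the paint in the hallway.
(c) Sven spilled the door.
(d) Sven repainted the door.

(a)

(a) Entailed — 'Sven spilled the paint' is causative; it entails the inchoative 'the paint spilled'.
(b) Not entailed — 'in the hallway' adds information not in the original event.
(c) Not entailed — Sven spilled the paint, not the door; the door belongs to the repainting event.
(d) Not entailed — 'was repainting' is progressive on an accomplishment; it does not entail the completed 'repainted'.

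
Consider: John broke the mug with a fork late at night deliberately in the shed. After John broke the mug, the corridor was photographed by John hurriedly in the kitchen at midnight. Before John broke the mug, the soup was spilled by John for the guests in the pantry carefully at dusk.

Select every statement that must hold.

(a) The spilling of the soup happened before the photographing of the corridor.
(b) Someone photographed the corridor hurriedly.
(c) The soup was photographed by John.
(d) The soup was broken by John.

(a) Entailed — the narrative places the spilling before the photographing.
(b) Entailed — this follows by dropping conjuncts from the photographing event's description.
(c) Not entailed — John photographed the corridor, not the soup; the soup belongs to the spilling event.
(d) Not entailed — John broke the mug, not the soup; the soup belongs to the spilling event.

(a), (b)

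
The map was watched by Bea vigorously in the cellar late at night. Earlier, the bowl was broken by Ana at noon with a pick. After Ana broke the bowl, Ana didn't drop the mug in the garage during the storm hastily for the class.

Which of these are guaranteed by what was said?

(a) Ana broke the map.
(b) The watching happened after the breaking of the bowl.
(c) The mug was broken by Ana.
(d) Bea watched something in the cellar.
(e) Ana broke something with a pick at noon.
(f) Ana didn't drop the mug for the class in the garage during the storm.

(b), (d), (e)

(a) Not entailed — Ana broke the bowl, not the map; the map belongs to the watching event.
(b) Entailed — the narrative places the breaking before the watching.
(c) Not entailed — Ana broke the bowl, not the mug; the mug belongs to the dropping event.
(d) Entailed — dropping 'vigorously', 'late at night' and generalizing the patient leaves a sub-description the original still satisfies.
(e) Entailed — every conjunct here is already in the original breaking event.
(f) Not entailed — dropping 'hastily' under negation is not valid — the original leaves open that Ana dropped the mug some other way.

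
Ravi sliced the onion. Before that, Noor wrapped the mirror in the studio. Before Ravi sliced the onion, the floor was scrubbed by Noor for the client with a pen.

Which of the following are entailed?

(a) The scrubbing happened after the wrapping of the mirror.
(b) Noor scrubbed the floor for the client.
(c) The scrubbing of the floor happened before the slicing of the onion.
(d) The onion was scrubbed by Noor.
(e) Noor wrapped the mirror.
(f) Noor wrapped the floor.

(a) Not entailed — the narrative doesn't order the wrapping relative to the scrubbing.
(b) Entailed — the original entails any weakening of itself; this just drops 'with a pen'.
(c) Entailed — the narrative places the scrubbing before the slicing.
(d) Not entailed — Noor scrubbed the floor, not the onion; the onion belongs to the slicing event.
(e) Entailed — dropping 'in the studio' leaves a sub-description the original still satisfies.
(f) Not entailed — Noor wrapped the mirror, not the floor; the floor belongs to the scrubbing event.

(b), (c), (e)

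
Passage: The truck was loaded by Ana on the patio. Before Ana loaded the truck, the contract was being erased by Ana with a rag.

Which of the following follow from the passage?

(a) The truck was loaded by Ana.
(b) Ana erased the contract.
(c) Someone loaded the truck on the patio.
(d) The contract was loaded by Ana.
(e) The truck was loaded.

(a) Entailed — the original entails any weakening of itself; this just drops 'on the patio'.
(b) Not entailed — 'was erasing' is progressive on an accomplishment; it does not entail the completed 'erased'.
(c) Entailed — generalizing the agent leaves a sub-description the original still satisfies.
(d) Not entailed — Ana loaded the truck, not the contract; the contract belongs to the erasing event.
(e) Entailed — every conjunct here is already in the original loading event.

(a), (c), (e)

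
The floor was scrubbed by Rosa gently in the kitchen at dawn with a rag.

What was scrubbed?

'the floor' marks the patient of the scrubbing event.

the floor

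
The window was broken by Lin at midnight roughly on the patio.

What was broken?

the window

'the window' marks the patient of the breaking event.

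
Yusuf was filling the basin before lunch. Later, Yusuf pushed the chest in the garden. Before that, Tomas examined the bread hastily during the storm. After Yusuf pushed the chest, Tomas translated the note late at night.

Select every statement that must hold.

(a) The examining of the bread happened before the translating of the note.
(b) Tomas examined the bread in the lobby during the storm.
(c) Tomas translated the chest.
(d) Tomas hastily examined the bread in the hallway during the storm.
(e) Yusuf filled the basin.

(a)

(a) Entailed — the narrative places the examining before the translating.
(b) Not entailed — 'in the lobby' adds information not in the original event.
(c) Not entailed — Tomas translated the note, not the chest; the chest belongs to the pushing event.
(d) Not entailed — 'in the hallway' adds information not in the original event.
(e) Not entailed — 'was filling' is progressive on an accomplishment; it does not entail the completed 'filled'.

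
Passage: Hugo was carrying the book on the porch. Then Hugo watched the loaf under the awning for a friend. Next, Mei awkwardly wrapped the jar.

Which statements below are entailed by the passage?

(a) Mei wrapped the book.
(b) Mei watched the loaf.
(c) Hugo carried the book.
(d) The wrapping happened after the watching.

(a) Not entailed — Mei wrapped the jar, not the book; the book belongs to the carrying event.
(b) Not entailed — the passage has Hugo watching the loaf, not Mei.
(c) Entailed — 'carry' is an activity; 'was carrying' entails that some carrying happened, so 'carried' holds.
(d) Entailed — the narrative places the watching before the wrapping.

(c), (d)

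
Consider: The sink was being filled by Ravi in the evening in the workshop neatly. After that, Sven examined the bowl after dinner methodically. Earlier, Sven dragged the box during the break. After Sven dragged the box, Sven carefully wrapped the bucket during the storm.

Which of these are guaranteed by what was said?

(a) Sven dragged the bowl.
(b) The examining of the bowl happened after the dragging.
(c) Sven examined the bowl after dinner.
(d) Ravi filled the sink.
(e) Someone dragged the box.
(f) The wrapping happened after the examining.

(a) Not entailed — Sven dragged the box, not the bowl; the bowl belongs to the examining event.
(b) Entailed — the narrative places the dragging before the examining.
(c) Entailed — dropping 'methodically' leaves a sub-description the original still satisfies.
(d) Not entailed — 'was filling' is progressive on an accomplishment; it does not entail the completed 'filled'.
(e) Entailed — every conjunct here is already in the original dragging event.
(f) Not entailed — the narrative doesn't order the examining relative to the wrapping.

(b), (c), (e)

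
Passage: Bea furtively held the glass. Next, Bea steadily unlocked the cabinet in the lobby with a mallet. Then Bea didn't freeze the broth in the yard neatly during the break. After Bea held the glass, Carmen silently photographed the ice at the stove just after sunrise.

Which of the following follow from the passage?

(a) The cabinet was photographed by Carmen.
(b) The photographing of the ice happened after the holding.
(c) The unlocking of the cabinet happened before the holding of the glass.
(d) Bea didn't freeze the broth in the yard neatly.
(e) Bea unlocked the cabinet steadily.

(a) Not entailed — Carmen photographed the ice, not the cabinet; the cabinet belongs to the unlocking event.
(b) Entailed — the narrative places the holding before the photographing.
(c) Not entailed — the narrative places the holding before the unlocking, not after.
(d) Not entailed — dropping 'during the break' under negation is not valid — the original leaves open that Bea froze the broth some other way.
(e) Entailed — the original entails any weakening of itself; this just drops 'with a mallet', 'in the lobby'.

(b), (e)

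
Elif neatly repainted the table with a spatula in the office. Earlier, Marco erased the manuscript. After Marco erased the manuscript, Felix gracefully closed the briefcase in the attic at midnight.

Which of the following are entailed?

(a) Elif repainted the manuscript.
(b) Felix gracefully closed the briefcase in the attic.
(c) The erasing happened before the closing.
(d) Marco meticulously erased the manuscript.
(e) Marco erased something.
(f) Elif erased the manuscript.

(b), (c), (e)

(a) Not entailed — Elif repainted the table, not the manuscript; the manuscript belongs to the erasing event.
(b) Entailed — this follows by dropping conjuncts from the closing event's description.
(c) Entailed — the narrative places the erasing before the closing.
(d) Not entailed — 'meticulously' adds information not in the original event.
(e) Entailed — this follows by dropping conjuncts from the erasing event's description.
(f) Not entailed — the passage has Marco erasing the manuscript, not Elif.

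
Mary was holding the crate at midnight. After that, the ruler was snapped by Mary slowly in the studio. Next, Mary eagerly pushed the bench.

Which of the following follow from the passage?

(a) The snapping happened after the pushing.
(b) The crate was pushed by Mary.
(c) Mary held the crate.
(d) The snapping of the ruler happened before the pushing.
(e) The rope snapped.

(a) Not entailed — the narrative places the snapping before the pushing, not after.
(b) Not entailed — Mary pushed the bench, not the crate; the crate belongs to the holding event.
(c) Entailed — 'hold' is an activity; 'was holding' entails that some holding happened, so 'held' holds.
(d) Entailed — the narrative places the snapping before the pushing.
(e) Not entailed — the ruler is what snapped, not the rope.

(c), (d)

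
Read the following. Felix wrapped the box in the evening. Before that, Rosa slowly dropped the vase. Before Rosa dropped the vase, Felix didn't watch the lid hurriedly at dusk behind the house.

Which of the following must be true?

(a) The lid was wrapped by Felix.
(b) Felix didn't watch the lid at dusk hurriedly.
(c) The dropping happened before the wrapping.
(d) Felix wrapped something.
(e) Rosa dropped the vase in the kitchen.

(c), (d)

(a) Not entailed — Felix wrapped the box, not the lid; the lid belongs to the watching event.
(b) Not entailed — dropping 'behind the house' under negation is not valid — the original leaves open that Felix watched the lid some other way.
(c) Entailed — the narrative places the dropping before the wrapping.
(d) Entailed — every conjunct here is already in the original wrapping event.
(e) Not entailed — 'in the kitchen' adds information not in the original event.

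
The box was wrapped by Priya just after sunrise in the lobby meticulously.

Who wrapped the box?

Priya

'Priya' marks the agent of the wrapping event.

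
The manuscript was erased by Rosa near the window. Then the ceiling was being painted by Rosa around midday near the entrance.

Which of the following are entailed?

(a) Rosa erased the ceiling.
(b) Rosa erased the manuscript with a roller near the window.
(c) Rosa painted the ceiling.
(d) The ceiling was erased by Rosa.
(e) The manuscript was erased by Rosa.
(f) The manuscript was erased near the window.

(e), (f)

(a) Not entailed — Rosa erased the manuscript, not the ceiling; the ceiling belongs to the painting event.
(b) Not entailed — 'with a roller' adds information not in the original event.
(c) Not entailed — 'was painting' is progressive on an accomplishment; it does not entail the completed 'painted'.
(d) Not entailed — Rosa erased the manuscript, not the ceiling; the ceiling belongs to the painting event.
(e) Entailed — the original entails any weakening of itself; this just drops 'near the window'.
(f) Entailed — every conjunct here is already in the original erasing event.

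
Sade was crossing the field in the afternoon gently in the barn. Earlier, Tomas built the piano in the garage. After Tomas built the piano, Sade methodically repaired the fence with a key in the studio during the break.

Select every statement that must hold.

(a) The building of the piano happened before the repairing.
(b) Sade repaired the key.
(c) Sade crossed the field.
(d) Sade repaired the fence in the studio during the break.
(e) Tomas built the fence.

(a) Entailed — the narrative places the building before the repairing.
(b) Not entailed — the key is the instrument, not what was repaired.
(c) Not entailed — 'was crossing' is progressive on an accomplishment; it does not entail the completed 'crossed'.
(d) Entailed — dropping 'methodically', 'with a key' leaves a sub-description the original still satisfies.
(e) Not entailed — Tomas built the piano, not the fence; the fence belongs to the repairing event.

(a), (d)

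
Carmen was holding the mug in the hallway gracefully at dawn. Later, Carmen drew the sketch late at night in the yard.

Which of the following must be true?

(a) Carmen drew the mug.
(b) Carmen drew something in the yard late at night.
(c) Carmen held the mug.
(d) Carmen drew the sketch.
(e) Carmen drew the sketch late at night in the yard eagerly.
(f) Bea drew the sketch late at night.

(a) Not entailed — Carmen drew the sketch, not the mug; the mug belongs to the holding event.
(b) Entailed — the original entails any weakening of itself; this just generalizes the patient.
(c) Entailed — 'hold' is an activity; 'was holding' entails that some holding happened, so 'held' holds.
(d) Entailed — dropping 'in the yard', 'late at night' leaves a sub-description the original still satisfies.
(e) Not entailed — 'eagerly' adds information not in the original event.
(f) Not entailed — the passage has Carmen drawing the sketch, not Bea.

(b), (c), (d)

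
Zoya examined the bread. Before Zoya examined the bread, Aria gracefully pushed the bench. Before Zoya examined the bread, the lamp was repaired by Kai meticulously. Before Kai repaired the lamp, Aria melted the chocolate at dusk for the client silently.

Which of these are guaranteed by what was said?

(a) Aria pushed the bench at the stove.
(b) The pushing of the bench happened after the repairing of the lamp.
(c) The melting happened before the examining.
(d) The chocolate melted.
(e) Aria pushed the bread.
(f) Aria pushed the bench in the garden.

(c), (d)

(a) Not entailed — 'at the stove' adds information not in the original event.
(b) Not entailed — the narrative doesn't order the repairing relative to the pushing.
(c) Entailed — the narrative places the melting before the examining.
(d) Entailed — 'Aria melted the chocolate' is causative; it entails the inchoative 'the chocolate melted'.
(e) Not entailed — Aria pushed the bench, not the bread; the bread belongs to the examining event.
(f) Not entailed — 'in the garden' adds information not in the original event.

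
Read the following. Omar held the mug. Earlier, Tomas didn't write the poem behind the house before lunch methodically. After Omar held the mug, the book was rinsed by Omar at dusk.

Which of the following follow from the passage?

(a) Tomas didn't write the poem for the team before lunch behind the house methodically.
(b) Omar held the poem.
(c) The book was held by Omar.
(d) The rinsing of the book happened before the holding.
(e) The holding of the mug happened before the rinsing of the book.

(a) Entailed — under negation, adding a further restriction is entailed: if no such writing event occurred, none occurred for the team either.
(b) Not entailed — Omar held the mug, not the poem; the poem belongs to the writing event.
(c) Not entailed — Omar held the mug, not the book; the book belongs to the rinsing event.
(d) Not entailed — the narrative places the holding before the rinsing, not after.
(e) Entailed — the narrative places the holding before the rinsing.

(a), (e)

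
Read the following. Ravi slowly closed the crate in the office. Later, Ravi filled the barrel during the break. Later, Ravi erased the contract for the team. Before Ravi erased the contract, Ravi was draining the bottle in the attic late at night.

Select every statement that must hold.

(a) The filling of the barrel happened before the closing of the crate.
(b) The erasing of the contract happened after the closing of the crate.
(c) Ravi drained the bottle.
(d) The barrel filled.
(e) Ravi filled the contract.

(a) Not entailed — the narrative places the closing before the filling, not after.
(b) Entailed — the narrative places the closing before the erasing.
(c) Not entailed — 'was draining' is progressive on an accomplishment; it does not entail the completed 'drained'.
(d) Entailed — 'Ravi filled the barrel' is causative; it entails the inchoative 'the barrel filled'.
(e) Not entailed — Ravi filled the barrel, not the contract; the contract belongs to the erasing event.

(b), (d)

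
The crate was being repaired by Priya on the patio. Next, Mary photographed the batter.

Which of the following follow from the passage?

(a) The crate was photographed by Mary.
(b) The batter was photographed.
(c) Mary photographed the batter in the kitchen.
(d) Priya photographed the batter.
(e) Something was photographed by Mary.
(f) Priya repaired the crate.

(b), (e)

(a) Not entailed — Mary photographed the batter, not the crate; the crate belongs to the repairing event.
(b) Entailed — the original entails any weakening of itself; this just generalizes the agent.
(c) Not entailed — 'in the kitchen' adds information not in the original event.
(d) Not entailed — the passage has Mary photographing the batter, not Priya.
(e) Entailed — the original entails any weakening of itself; this just generalizes the patient.
(f) Not entailed — 'was repairing' is progressive on an accomplishment; it does not entail the completed 'repaired'.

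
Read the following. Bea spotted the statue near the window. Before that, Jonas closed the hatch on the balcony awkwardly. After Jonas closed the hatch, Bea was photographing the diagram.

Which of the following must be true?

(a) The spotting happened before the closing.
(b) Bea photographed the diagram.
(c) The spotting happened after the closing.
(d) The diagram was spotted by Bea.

(c)

(a) Not entailed — the narrative places the closing before the spotting, not after.
(b) Not entailed — 'was photographing' is progressive on an accomplishment; it does not entail the completed 'photographed'.
(c) Entailed — the narrative places the closing before the spotting.
(d) Not entailed — Bea spotted the statue, not the diagram; the diagram belongs to the photographing event.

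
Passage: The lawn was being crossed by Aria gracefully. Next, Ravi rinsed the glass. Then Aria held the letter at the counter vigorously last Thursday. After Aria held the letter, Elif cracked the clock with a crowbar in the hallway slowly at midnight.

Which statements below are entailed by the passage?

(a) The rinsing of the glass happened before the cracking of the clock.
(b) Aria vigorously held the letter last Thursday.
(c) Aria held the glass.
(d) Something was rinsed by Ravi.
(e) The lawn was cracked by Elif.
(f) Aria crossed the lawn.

(a), (b), (d)

(a) Entailed — the narrative places the rinsing before the cracking.
(b) Entailed — this follows by dropping conjuncts from the holding event's description.
(c) Not entailed — Aria held the letter, not the glass; the glass belongs to the rinsing event.
(d) Entailed — generalizing the patient leaves a sub-description the original still satisfies.
(e) Not entailed — Elif cracked the clock, not the lawn; the lawn belongs to the crossing event.
(f) Not entailed — 'was crossing' is progressive on an accomplishment; it does not entail the completed 'crossed'.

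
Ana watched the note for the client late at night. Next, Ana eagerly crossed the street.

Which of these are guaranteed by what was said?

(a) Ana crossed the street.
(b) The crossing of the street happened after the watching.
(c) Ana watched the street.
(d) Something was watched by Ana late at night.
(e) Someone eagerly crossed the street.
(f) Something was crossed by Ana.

(a) Entailed — dropping 'eagerly' leaves a sub-description the original still satisfies.
(b) Entailed — the narrative places the watching before the crossing.
(c) Not entailed — Ana watched the note, not the street; the street belongs to the crossing event.
(d) Entailed — dropping 'for the client' and generalizing the patient leaves a sub-description the original still satisfies.
(e) Entailed — every conjunct here is already in the original crossing event.
(f) Entailed — every conjunct here is already in the original crossing event.

(a), (b), (d), (e), (f)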